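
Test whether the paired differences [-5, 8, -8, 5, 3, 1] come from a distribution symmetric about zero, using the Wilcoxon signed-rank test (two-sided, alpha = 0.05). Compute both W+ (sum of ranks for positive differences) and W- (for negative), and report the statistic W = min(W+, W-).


Step 1: Drop any zero differences (none here) and take |d_i|.
|d| = [5, 8, 8, 5, 3, 1]
Step 2: Midrank |d_i| (ties get averaged ranks).
ranks: |5|->3.5, |8|->5.5, |8|->5.5, |5|->3.5, |3|->2, |1|->1
Step 3: Attach original signs; sum ranks with positive sign and with negative sign.
W+ = 5.5 + 3.5 + 2 + 1 = 12
W- = 3.5 + 5.5 = 9
(Check: W+ + W- = 21 should equal n(n+1)/2 = 21.)
Step 4: Test statistic W = min(W+, W-) = 9.
Step 5: Ties in |d|, so use the tie-corrected normal approximation.
        E[W] = n(n+1)/4 = 6*7/4 = 10.5.
        Tie groups: |d|=5 (t=2), |d|=8 (t=2); sum(t^3 - t) = 12.
        Var[W] = n(n+1)(2n+1)/24 - sum(t^3-t)/48 = 546/24 - 12/48 = 22.5.
        z = (W - E[W]) / sqrt(Var[W]) = (9 - 10.5) / 4.7434 = -0.3162.
        Two-sided p = 2*Phi(z) = 0.751830.
Step 6: alpha = 0.05. fail to reject H0.

W+ = 12, W- = 9, W = min = 9, p = 0.751830, fail to reject H0.


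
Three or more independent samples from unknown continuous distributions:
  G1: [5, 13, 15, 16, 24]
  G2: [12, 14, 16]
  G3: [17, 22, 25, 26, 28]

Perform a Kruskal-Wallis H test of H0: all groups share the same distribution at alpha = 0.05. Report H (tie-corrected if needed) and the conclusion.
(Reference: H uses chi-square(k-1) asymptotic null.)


Step 1: Combine all N = 13 observations and assign midranks.
sorted (value, group, rank): (5,G1,1), (12,G2,2), (13,G1,3), (14,G2,4), (15,G1,5), (16,G1,6.5), (16,G2,6.5), (17,G3,8), (22,G3,9), (24,G1,10), (25,G3,11), (26,G3,12), (28,G3,13)
Step 2: Sum ranks within each group.
R_1 = 25.5 (n_1 = 5)
R_2 = 12.5 (n_2 = 3)
R_3 = 53 (n_3 = 5)
Step 3: H = 12/(N(N+1)) * sum(R_i^2/n_i) - 3(N+1)
     = 12/(13*14) * (25.5^2/5 + 12.5^2/3 + 53^2/5) - 3*14
     = 0.065934 * 743.933 - 42
     = 7.050549.
Step 4: Ties present; correction factor C = 1 - 6/(13^3 - 13) = 0.997253. Corrected H = 7.050549 / 0.997253 = 7.069972.
Step 5: Under H0, H ~ chi^2(2); p-value = 0.029159.
Step 6: alpha = 0.05. reject H0.

H = 7.0700, df = 2, p = 0.029159, reject H0.


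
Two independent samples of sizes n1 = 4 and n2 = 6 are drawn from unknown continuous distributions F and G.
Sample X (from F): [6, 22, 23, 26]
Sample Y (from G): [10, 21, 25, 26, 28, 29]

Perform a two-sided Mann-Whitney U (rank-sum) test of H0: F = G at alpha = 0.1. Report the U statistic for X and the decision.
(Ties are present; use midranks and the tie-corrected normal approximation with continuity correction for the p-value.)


Step 1: Combine and sort all 10 observations; assign midranks.
sorted (value, group): (6,X), (10,Y), (21,Y), (22,X), (23,X), (25,Y), (26,X), (26,Y), (28,Y), (29,Y)
ranks: 6->1, 10->2, 21->3, 22->4, 23->5, 25->6, 26->7.5, 26->7.5, 28->9, 29->10
Step 2: Rank sum for X: R1 = 1 + 4 + 5 + 7.5 = 17.5.
Step 3: U_X = R1 - n1(n1+1)/2 = 17.5 - 4*5/2 = 17.5 - 10 = 7.5.
       U_Y = n1*n2 - U_X = 24 - 7.5 = 16.5.
Step 4: Ties are present, so use the tie-corrected normal approximation (with continuity correction) for the p-value.
Step 5: p-value = 0.392330; compare to alpha = 0.1. fail to reject H0.

U_X = 7.5, p = 0.392330, fail to reject H0 at alpha = 0.1.


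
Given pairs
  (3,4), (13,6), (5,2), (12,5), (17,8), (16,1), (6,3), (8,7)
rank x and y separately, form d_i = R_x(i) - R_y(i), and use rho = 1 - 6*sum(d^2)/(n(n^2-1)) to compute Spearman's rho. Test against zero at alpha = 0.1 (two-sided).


Step 1: Rank x and y separately (midranks; no ties here).
rank(x): 3->1, 13->6, 5->2, 12->5, 17->8, 16->7, 6->3, 8->4
rank(y): 4->4, 6->6, 2->2, 5->5, 8->8, 1->1, 3->3, 7->7
Step 2: d_i = R_x(i) - R_y(i); compute d_i^2.
  (1-4)^2=9, (6-6)^2=0, (2-2)^2=0, (5-5)^2=0, (8-8)^2=0, (7-1)^2=36, (3-3)^2=0, (4-7)^2=9
sum(d^2) = 54.
Step 3: rho = 1 - 6*54 / (8*(8^2 - 1)) = 1 - 324/504 = 0.357143.
Step 4: Under H0, t = rho * sqrt((n-2)/(1-rho^2)) = 0.9366 ~ t(6).
Step 5: Two-sided p-value from the t-distribution with 6 df = 0.385121.
Step 6: alpha = 0.1. fail to reject H0.

rho = 0.3571, p = 0.385121, fail to reject H0 at alpha = 0.1.


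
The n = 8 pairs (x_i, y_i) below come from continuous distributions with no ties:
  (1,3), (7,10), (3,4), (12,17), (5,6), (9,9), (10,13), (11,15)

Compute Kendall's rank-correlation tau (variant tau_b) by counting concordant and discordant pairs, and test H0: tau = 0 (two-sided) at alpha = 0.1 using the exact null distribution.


Step 1: Enumerate the 28 unordered pairs (i,j) with i<j and classify each by sign(x_j-x_i) * sign(y_j-y_i).
  (1,2):dx=+6,dy=+7->C; (1,3):dx=+2,dy=+1->C; (1,4):dx=+11,dy=+14->C; (1,5):dx=+4,dy=+3->C
  (1,6):dx=+8,dy=+6->C; (1,7):dx=+9,dy=+10->C; (1,8):dx=+10,dy=+12->C; (2,3):dx=-4,dy=-6->C
  (2,4):dx=+5,dy=+7->C; (2,5):dx=-2,dy=-4->C; (2,6):dx=+2,dy=-1->D; (2,7):dx=+3,dy=+3->C
  (2,8):dx=+4,dy=+5->C; (3,4):dx=+9,dy=+13->C; (3,5):dx=+2,dy=+2->C; (3,6):dx=+6,dy=+5->C
  (3,7):dx=+7,dy=+9->C; (3,8):dx=+8,dy=+11->C; (4,5):dx=-7,dy=-11->C; (4,6):dx=-3,dy=-8->C
  (4,7):dx=-2,dy=-4->C; (4,8):dx=-1,dy=-2->C; (5,6):dx=+4,dy=+3->C; (5,7):dx=+5,dy=+7->C
  (5,8):dx=+6,dy=+9->C; (6,7):dx=+1,dy=+4->C; (6,8):dx=+2,dy=+6->C; (7,8):dx=+1,dy=+2->C
Step 2: C = 27, D = 1, total pairs = 28.
Step 3: tau = (C - D)/(n(n-1)/2) = (27 - 1)/28 = 0.928571.
Step 4: Exact two-sided p-value (enumerate n! = 40320 permutations of y under H0): p = 0.000397.
Step 5: alpha = 0.1. reject H0.

tau_b = 0.9286 (C=27, D=1), p = 0.000397, reject H0.


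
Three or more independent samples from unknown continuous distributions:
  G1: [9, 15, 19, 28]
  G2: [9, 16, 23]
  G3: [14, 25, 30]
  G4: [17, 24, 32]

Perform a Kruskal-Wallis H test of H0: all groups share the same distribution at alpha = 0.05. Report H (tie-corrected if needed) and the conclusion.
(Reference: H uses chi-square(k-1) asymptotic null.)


Step 1: Combine all N = 13 observations and assign midranks.
sorted (value, group, rank): (9,G1,1.5), (9,G2,1.5), (14,G3,3), (15,G1,4), (16,G2,5), (17,G4,6), (19,G1,7), (23,G2,8), (24,G4,9), (25,G3,10), (28,G1,11), (30,G3,12), (32,G4,13)
Step 2: Sum ranks within each group.
R_1 = 23.5 (n_1 = 4)
R_2 = 14.5 (n_2 = 3)
R_3 = 25 (n_3 = 3)
R_4 = 28 (n_4 = 3)
Step 3: H = 12/(N(N+1)) * sum(R_i^2/n_i) - 3(N+1)
     = 12/(13*14) * (23.5^2/4 + 14.5^2/3 + 25^2/3 + 28^2/3) - 3*14
     = 0.065934 * 677.812 - 42
     = 2.690934.
Step 4: Ties present; correction factor C = 1 - 6/(13^3 - 13) = 0.997253. Corrected H = 2.690934 / 0.997253 = 2.698347.
Step 5: Under H0, H ~ chi^2(3); p-value = 0.440508.
Step 6: alpha = 0.05. fail to reject H0.

H = 2.6983, df = 3, p = 0.440508, fail to reject H0.


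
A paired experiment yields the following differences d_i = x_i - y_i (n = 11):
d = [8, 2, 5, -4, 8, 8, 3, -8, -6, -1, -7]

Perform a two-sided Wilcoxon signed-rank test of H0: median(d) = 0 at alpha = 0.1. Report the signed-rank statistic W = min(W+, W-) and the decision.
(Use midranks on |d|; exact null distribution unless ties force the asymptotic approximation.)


Step 1: Drop any zero differences (none here) and take |d_i|.
|d| = [8, 2, 5, 4, 8, 8, 3, 8, 6, 1, 7]
Step 2: Midrank |d_i| (ties get averaged ranks).
ranks: |8|->9.5, |2|->2, |5|->5, |4|->4, |8|->9.5, |8|->9.5, |3|->3, |8|->9.5, |6|->6, |1|->1, |7|->7
Step 3: Attach original signs; sum ranks with positive sign and with negative sign.
W+ = 9.5 + 2 + 5 + 9.5 + 9.5 + 3 = 38.5
W- = 4 + 9.5 + 6 + 1 + 7 = 27.5
(Check: W+ + W- = 66 should equal n(n+1)/2 = 66.)
Step 4: Test statistic W = min(W+, W-) = 27.5.
Step 5: Ties in |d|, so use the tie-corrected normal approximation.
        E[W] = n(n+1)/4 = 11*12/4 = 33.
        Tie groups: |d|=8 (t=4); sum(t^3 - t) = 60.
        Var[W] = n(n+1)(2n+1)/24 - sum(t^3-t)/48 = 3036/24 - 60/48 = 125.25.
        z = (W - E[W]) / sqrt(Var[W]) = (27.5 - 33) / 11.1915 = -0.4914.
        Two-sided p = 2*Phi(z) = 0.623113.
Step 6: alpha = 0.1. fail to reject H0.

W+ = 38.5, W- = 27.5, W = min = 27.5, p = 0.623113, fail to reject H0.


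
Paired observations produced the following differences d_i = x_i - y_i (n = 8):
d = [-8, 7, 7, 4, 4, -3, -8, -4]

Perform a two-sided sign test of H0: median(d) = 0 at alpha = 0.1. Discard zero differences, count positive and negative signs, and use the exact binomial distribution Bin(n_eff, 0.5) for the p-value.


Step 1: Discard zero differences. Original n = 8; n_eff = number of nonzero differences = 8.
Nonzero differences (with sign): -8, +7, +7, +4, +4, -3, -8, -4
Step 2: Count signs: positive = 4, negative = 4.
Step 3: Under H0: P(positive) = 0.5, so the number of positives S ~ Bin(8, 0.5).
Step 4: Two-sided exact p-value = sum of Bin(8,0.5) probabilities at or below the observed probability = 1.000000.
Step 5: alpha = 0.1. fail to reject H0.

n_eff = 8, pos = 4, neg = 4, p = 1.000000, fail to reject H0.


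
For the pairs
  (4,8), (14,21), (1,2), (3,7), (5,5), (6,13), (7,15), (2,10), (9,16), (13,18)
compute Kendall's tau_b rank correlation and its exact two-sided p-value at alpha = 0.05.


Step 1: Enumerate the 45 unordered pairs (i,j) with i<j and classify each by sign(x_j-x_i) * sign(y_j-y_i).
  (1,2):dx=+10,dy=+13->C; (1,3):dx=-3,dy=-6->C; (1,4):dx=-1,dy=-1->C; (1,5):dx=+1,dy=-3->D
  (1,6):dx=+2,dy=+5->C; (1,7):dx=+3,dy=+7->C; (1,8):dx=-2,dy=+2->D; (1,9):dx=+5,dy=+8->C
  (1,10):dx=+9,dy=+10->C; (2,3):dx=-13,dy=-19->C; (2,4):dx=-11,dy=-14->C; (2,5):dx=-9,dy=-16->C
  (2,6):dx=-8,dy=-8->C; (2,7):dx=-7,dy=-6->C; (2,8):dx=-12,dy=-11->C; (2,9):dx=-5,dy=-5->C
  (2,10):dx=-1,dy=-3->C; (3,4):dx=+2,dy=+5->C; (3,5):dx=+4,dy=+3->C; (3,6):dx=+5,dy=+11->C
  (3,7):dx=+6,dy=+13->C; (3,8):dx=+1,dy=+8->C; (3,9):dx=+8,dy=+14->C; (3,10):dx=+12,dy=+16->C
  (4,5):dx=+2,dy=-2->D; (4,6):dx=+3,dy=+6->C; (4,7):dx=+4,dy=+8->C; (4,8):dx=-1,dy=+3->D
  (4,9):dx=+6,dy=+9->C; (4,10):dx=+10,dy=+11->C; (5,6):dx=+1,dy=+8->C; (5,7):dx=+2,dy=+10->C
  (5,8):dx=-3,dy=+5->D; (5,9):dx=+4,dy=+11->C; (5,10):dx=+8,dy=+13->C; (6,7):dx=+1,dy=+2->C
  (6,8):dx=-4,dy=-3->C; (6,9):dx=+3,dy=+3->C; (6,10):dx=+7,dy=+5->C; (7,8):dx=-5,dy=-5->C
  (7,9):dx=+2,dy=+1->C; (7,10):dx=+6,dy=+3->C; (8,9):dx=+7,dy=+6->C; (8,10):dx=+11,dy=+8->C
  (9,10):dx=+4,dy=+2->C
Step 2: C = 40, D = 5, total pairs = 45.
Step 3: tau = (C - D)/(n(n-1)/2) = (40 - 5)/45 = 0.777778.
Step 4: Exact two-sided p-value (enumerate n! = 3628800 permutations of y under H0): p = 0.000946.
Step 5: alpha = 0.05. reject H0.

tau_b = 0.7778 (C=40, D=5), p = 0.000946, reject H0.


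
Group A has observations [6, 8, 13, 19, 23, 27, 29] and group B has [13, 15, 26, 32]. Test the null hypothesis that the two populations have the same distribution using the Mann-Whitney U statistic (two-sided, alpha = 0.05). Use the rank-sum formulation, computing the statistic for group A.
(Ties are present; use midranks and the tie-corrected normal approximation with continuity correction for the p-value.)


Step 1: Combine and sort all 11 observations; assign midranks.
sorted (value, group): (6,X), (8,X), (13,X), (13,Y), (15,Y), (19,X), (23,X), (26,Y), (27,X), (29,X), (32,Y)
ranks: 6->1, 8->2, 13->3.5, 13->3.5, 15->5, 19->6, 23->7, 26->8, 27->9, 29->10, 32->11
Step 2: Rank sum for X: R1 = 1 + 2 + 3.5 + 6 + 7 + 9 + 10 = 38.5.
Step 3: U_X = R1 - n1(n1+1)/2 = 38.5 - 7*8/2 = 38.5 - 28 = 10.5.
       U_Y = n1*n2 - U_X = 28 - 10.5 = 17.5.
Step 4: Ties are present, so use the tie-corrected normal approximation (with continuity correction) for the p-value.
Step 5: p-value = 0.569872; compare to alpha = 0.05. fail to reject H0.

U_X = 10.5, p = 0.569872, fail to reject H0 at alpha = 0.05.


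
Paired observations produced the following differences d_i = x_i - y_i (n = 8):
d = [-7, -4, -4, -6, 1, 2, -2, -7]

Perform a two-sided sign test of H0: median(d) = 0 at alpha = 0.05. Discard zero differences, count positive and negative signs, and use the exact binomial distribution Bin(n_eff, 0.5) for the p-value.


Step 1: Discard zero differences. Original n = 8; n_eff = number of nonzero differences = 8.
Nonzero differences (with sign): -7, -4, -4, -6, +1, +2, -2, -7
Step 2: Count signs: positive = 2, negative = 6.
Step 3: Under H0: P(positive) = 0.5, so the number of positives S ~ Bin(8, 0.5).
Step 4: Two-sided exact p-value = sum of Bin(8,0.5) probabilities at or below the observed probability = 0.289062.
Step 5: alpha = 0.05. fail to reject H0.

n_eff = 8, pos = 2, neg = 6, p = 0.289062, fail to reject H0.


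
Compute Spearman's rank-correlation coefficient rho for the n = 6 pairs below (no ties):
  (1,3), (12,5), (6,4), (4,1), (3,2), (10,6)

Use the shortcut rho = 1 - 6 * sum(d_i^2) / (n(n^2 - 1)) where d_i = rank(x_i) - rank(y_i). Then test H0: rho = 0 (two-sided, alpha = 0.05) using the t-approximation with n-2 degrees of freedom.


Step 1: Rank x and y separately (midranks; no ties here).
rank(x): 1->1, 12->6, 6->4, 4->3, 3->2, 10->5
rank(y): 3->3, 5->5, 4->4, 1->1, 2->2, 6->6
Step 2: d_i = R_x(i) - R_y(i); compute d_i^2.
  (1-3)^2=4, (6-5)^2=1, (4-4)^2=0, (3-1)^2=4, (2-2)^2=0, (5-6)^2=1
sum(d^2) = 10.
Step 3: rho = 1 - 6*10 / (6*(6^2 - 1)) = 1 - 60/210 = 0.714286.
Step 4: Under H0, t = rho * sqrt((n-2)/(1-rho^2)) = 2.0412 ~ t(4).
Step 5: Two-sided p-value from the t-distribution with 4 df = 0.110787.
Step 6: alpha = 0.05. fail to reject H0.

rho = 0.7143, p = 0.110787, fail to reject H0 at alpha = 0.05.


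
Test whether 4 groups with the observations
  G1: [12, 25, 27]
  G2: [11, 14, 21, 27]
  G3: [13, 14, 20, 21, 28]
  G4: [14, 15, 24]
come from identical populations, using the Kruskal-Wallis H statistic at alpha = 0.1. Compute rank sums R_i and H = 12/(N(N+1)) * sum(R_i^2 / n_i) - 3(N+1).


Step 1: Combine all N = 15 observations and assign midranks.
sorted (value, group, rank): (11,G2,1), (12,G1,2), (13,G3,3), (14,G2,5), (14,G3,5), (14,G4,5), (15,G4,7), (20,G3,8), (21,G2,9.5), (21,G3,9.5), (24,G4,11), (25,G1,12), (27,G1,13.5), (27,G2,13.5), (28,G3,15)
Step 2: Sum ranks within each group.
R_1 = 27.5 (n_1 = 3)
R_2 = 29 (n_2 = 4)
R_3 = 40.5 (n_3 = 5)
R_4 = 23 (n_4 = 3)
Step 3: H = 12/(N(N+1)) * sum(R_i^2/n_i) - 3(N+1)
     = 12/(15*16) * (27.5^2/3 + 29^2/4 + 40.5^2/5 + 23^2/3) - 3*16
     = 0.050000 * 966.717 - 48
     = 0.335833.
Step 4: Ties present; correction factor C = 1 - 36/(15^3 - 15) = 0.989286. Corrected H = 0.335833 / 0.989286 = 0.339471.
Step 5: Under H0, H ~ chi^2(3); p-value = 0.952442.
Step 6: alpha = 0.1. fail to reject H0.

H = 0.3395, df = 3, p = 0.952442, fail to reject H0.


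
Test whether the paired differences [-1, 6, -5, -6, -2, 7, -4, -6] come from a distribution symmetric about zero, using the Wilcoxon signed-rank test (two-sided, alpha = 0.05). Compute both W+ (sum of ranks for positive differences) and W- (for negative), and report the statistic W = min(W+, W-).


Step 1: Drop any zero differences (none here) and take |d_i|.
|d| = [1, 6, 5, 6, 2, 7, 4, 6]
Step 2: Midrank |d_i| (ties get averaged ranks).
ranks: |1|->1, |6|->6, |5|->4, |6|->6, |2|->2, |7|->8, |4|->3, |6|->6
Step 3: Attach original signs; sum ranks with positive sign and with negative sign.
W+ = 6 + 8 = 14
W- = 1 + 4 + 6 + 2 + 3 + 6 = 22
(Check: W+ + W- = 36 should equal n(n+1)/2 = 36.)
Step 4: Test statistic W = min(W+, W-) = 14.
Step 5: Ties in |d|, so use the tie-corrected normal approximation.
        E[W] = n(n+1)/4 = 8*9/4 = 18.
        Tie groups: |d|=6 (t=3); sum(t^3 - t) = 24.
        Var[W] = n(n+1)(2n+1)/24 - sum(t^3-t)/48 = 1224/24 - 24/48 = 50.5.
        z = (W - E[W]) / sqrt(Var[W]) = (14 - 18) / 7.1063 = -0.5629.
        Two-sided p = 2*Phi(z) = 0.573518.
Step 6: alpha = 0.05. fail to reject H0.

W+ = 14, W- = 22, W = min = 14, p = 0.573518, fail to reject H0.


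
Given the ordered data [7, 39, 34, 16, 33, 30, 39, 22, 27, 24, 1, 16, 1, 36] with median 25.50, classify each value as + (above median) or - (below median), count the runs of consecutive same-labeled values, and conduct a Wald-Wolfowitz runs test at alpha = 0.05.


Step 1: Compute median = 25.50; label A = above, B = below.
Labels in order: BAABAAABABBBBA  (n_A = 7, n_B = 7)
Step 2: Count runs R = 8.
Step 3: Under H0 (random ordering), E[R] = 2*n_A*n_B/(n_A+n_B) + 1 = 2*7*7/14 + 1 = 8.0000.
        Var[R] = 2*n_A*n_B*(2*n_A*n_B - n_A - n_B) / ((n_A+n_B)^2 * (n_A+n_B-1)) = 8232/2548 = 3.2308.
        SD[R] = 1.7974.
Step 4: R = E[R], so z = 0 with no continuity correction.
Step 5: Two-sided p-value via normal approximation = 2*(1 - Phi(|z|)) = 1.000000.
Step 6: alpha = 0.05. fail to reject H0.

R = 8, z = 0.0000, p = 1.000000, fail to reject H0.


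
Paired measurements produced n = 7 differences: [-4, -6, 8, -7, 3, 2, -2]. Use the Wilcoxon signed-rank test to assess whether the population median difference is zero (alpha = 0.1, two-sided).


Step 1: Drop any zero differences (none here) and take |d_i|.
|d| = [4, 6, 8, 7, 3, 2, 2]
Step 2: Midrank |d_i| (ties get averaged ranks).
ranks: |4|->4, |6|->5, |8|->7, |7|->6, |3|->3, |2|->1.5, |2|->1.5
Step 3: Attach original signs; sum ranks with positive sign and with negative sign.
W+ = 7 + 3 + 1.5 = 11.5
W- = 4 + 5 + 6 + 1.5 = 16.5
(Check: W+ + W- = 28 should equal n(n+1)/2 = 28.)
Step 4: Test statistic W = min(W+, W-) = 11.5.
Step 5: Ties in |d|, so use the tie-corrected normal approximation.
        E[W] = n(n+1)/4 = 7*8/4 = 14.
        Tie groups: |d|=2 (t=2); sum(t^3 - t) = 6.
        Var[W] = n(n+1)(2n+1)/24 - sum(t^3-t)/48 = 840/24 - 6/48 = 34.875.
        z = (W - E[W]) / sqrt(Var[W]) = (11.5 - 14) / 5.9055 = -0.4233.
        Two-sided p = 2*Phi(z) = 0.672052.
Step 6: alpha = 0.1. fail to reject H0.

W+ = 11.5, W- = 16.5, W = min = 11.5, p = 0.672052, fail to reject H0.


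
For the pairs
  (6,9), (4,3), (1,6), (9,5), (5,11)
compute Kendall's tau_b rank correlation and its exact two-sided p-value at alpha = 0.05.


Step 1: Enumerate the 10 unordered pairs (i,j) with i<j and classify each by sign(x_j-x_i) * sign(y_j-y_i).
  (1,2):dx=-2,dy=-6->C; (1,3):dx=-5,dy=-3->C; (1,4):dx=+3,dy=-4->D; (1,5):dx=-1,dy=+2->D
  (2,3):dx=-3,dy=+3->D; (2,4):dx=+5,dy=+2->C; (2,5):dx=+1,dy=+8->C; (3,4):dx=+8,dy=-1->D
  (3,5):dx=+4,dy=+5->C; (4,5):dx=-4,dy=+6->D
Step 2: C = 5, D = 5, total pairs = 10.
Step 3: tau = (C - D)/(n(n-1)/2) = (5 - 5)/10 = 0.000000.
Step 4: Exact two-sided p-value (enumerate n! = 120 permutations of y under H0): p = 1.000000.
Step 5: alpha = 0.05. fail to reject H0.

tau_b = 0.0000 (C=5, D=5), p = 1.000000, fail to reject H0.


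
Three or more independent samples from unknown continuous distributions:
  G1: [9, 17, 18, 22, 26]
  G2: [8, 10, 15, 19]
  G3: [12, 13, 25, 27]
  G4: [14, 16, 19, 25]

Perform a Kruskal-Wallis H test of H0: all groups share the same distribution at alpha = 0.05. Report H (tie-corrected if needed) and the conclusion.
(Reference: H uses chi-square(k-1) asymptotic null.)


Step 1: Combine all N = 17 observations and assign midranks.
sorted (value, group, rank): (8,G2,1), (9,G1,2), (10,G2,3), (12,G3,4), (13,G3,5), (14,G4,6), (15,G2,7), (16,G4,8), (17,G1,9), (18,G1,10), (19,G2,11.5), (19,G4,11.5), (22,G1,13), (25,G3,14.5), (25,G4,14.5), (26,G1,16), (27,G3,17)
Step 2: Sum ranks within each group.
R_1 = 50 (n_1 = 5)
R_2 = 22.5 (n_2 = 4)
R_3 = 40.5 (n_3 = 4)
R_4 = 40 (n_4 = 4)
Step 3: H = 12/(N(N+1)) * sum(R_i^2/n_i) - 3(N+1)
     = 12/(17*18) * (50^2/5 + 22.5^2/4 + 40.5^2/4 + 40^2/4) - 3*18
     = 0.039216 * 1436.62 - 54
     = 2.338235.
Step 4: Ties present; correction factor C = 1 - 12/(17^3 - 17) = 0.997549. Corrected H = 2.338235 / 0.997549 = 2.343980.
Step 5: Under H0, H ~ chi^2(3); p-value = 0.504148.
Step 6: alpha = 0.05. fail to reject H0.

H = 2.3440, df = 3, p = 0.504148, fail to reject H0.


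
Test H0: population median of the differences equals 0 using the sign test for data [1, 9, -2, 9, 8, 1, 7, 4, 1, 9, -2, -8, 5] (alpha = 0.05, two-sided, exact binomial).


Step 1: Discard zero differences. Original n = 13; n_eff = number of nonzero differences = 13.
Nonzero differences (with sign): +1, +9, -2, +9, +8, +1, +7, +4, +1, +9, -2, -8, +5
Step 2: Count signs: positive = 10, negative = 3.
Step 3: Under H0: P(positive) = 0.5, so the number of positives S ~ Bin(13, 0.5).
Step 4: Two-sided exact p-value = sum of Bin(13,0.5) probabilities at or below the observed probability = 0.092285.
Step 5: alpha = 0.05. fail to reject H0.

n_eff = 13, pos = 10, neg = 3, p = 0.092285, fail to reject H0.


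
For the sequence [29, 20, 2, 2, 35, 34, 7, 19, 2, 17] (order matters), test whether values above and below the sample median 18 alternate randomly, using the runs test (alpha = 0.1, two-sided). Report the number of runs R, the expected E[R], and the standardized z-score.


Step 1: Compute median = 18; label A = above, B = below.
Labels in order: AABBAABABB  (n_A = 5, n_B = 5)
Step 2: Count runs R = 6.
Step 3: Under H0 (random ordering), E[R] = 2*n_A*n_B/(n_A+n_B) + 1 = 2*5*5/10 + 1 = 6.0000.
        Var[R] = 2*n_A*n_B*(2*n_A*n_B - n_A - n_B) / ((n_A+n_B)^2 * (n_A+n_B-1)) = 2000/900 = 2.2222.
        SD[R] = 1.4907.
Step 4: R = E[R], so z = 0 with no continuity correction.
Step 5: Two-sided p-value via normal approximation = 2*(1 - Phi(|z|)) = 1.000000.
Step 6: alpha = 0.1. fail to reject H0.

R = 6, z = 0.0000, p = 1.000000, fail to reject H0.


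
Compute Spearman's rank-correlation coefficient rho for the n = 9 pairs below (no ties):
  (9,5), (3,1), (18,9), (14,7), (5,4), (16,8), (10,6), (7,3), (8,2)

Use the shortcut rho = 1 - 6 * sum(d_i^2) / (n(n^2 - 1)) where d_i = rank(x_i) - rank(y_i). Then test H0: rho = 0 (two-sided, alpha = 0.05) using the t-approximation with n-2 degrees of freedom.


Step 1: Rank x and y separately (midranks; no ties here).
rank(x): 9->5, 3->1, 18->9, 14->7, 5->2, 16->8, 10->6, 7->3, 8->4
rank(y): 5->5, 1->1, 9->9, 7->7, 4->4, 8->8, 6->6, 3->3, 2->2
Step 2: d_i = R_x(i) - R_y(i); compute d_i^2.
  (5-5)^2=0, (1-1)^2=0, (9-9)^2=0, (7-7)^2=0, (2-4)^2=4, (8-8)^2=0, (6-6)^2=0, (3-3)^2=0, (4-2)^2=4
sum(d^2) = 8.
Step 3: rho = 1 - 6*8 / (9*(9^2 - 1)) = 1 - 48/720 = 0.933333.
Step 4: Under H0, t = rho * sqrt((n-2)/(1-rho^2)) = 6.8783 ~ t(7).
Step 5: Two-sided p-value from the t-distribution with 7 df = 0.000236.
Step 6: alpha = 0.05. reject H0.

rho = 0.9333, p = 0.000236, reject H0 at alpha = 0.05.


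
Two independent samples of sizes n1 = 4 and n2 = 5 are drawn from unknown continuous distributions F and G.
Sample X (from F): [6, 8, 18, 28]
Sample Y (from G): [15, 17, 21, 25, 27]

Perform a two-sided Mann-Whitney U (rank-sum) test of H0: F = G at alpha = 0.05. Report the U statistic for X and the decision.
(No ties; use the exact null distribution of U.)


Step 1: Combine and sort all 9 observations; assign midranks.
sorted (value, group): (6,X), (8,X), (15,Y), (17,Y), (18,X), (21,Y), (25,Y), (27,Y), (28,X)
ranks: 6->1, 8->2, 15->3, 17->4, 18->5, 21->6, 25->7, 27->8, 28->9
Step 2: Rank sum for X: R1 = 1 + 2 + 5 + 9 = 17.
Step 3: U_X = R1 - n1(n1+1)/2 = 17 - 4*5/2 = 17 - 10 = 7.
       U_Y = n1*n2 - U_X = 20 - 7 = 13.
Step 4: No ties, so the exact null distribution of U (based on enumerating the C(9,4) = 126 equally likely rank assignments) gives the two-sided p-value.
Step 5: p-value = 0.555556; compare to alpha = 0.05. fail to reject H0.

U_X = 7, p = 0.555556, fail to reject H0 at alpha = 0.05.


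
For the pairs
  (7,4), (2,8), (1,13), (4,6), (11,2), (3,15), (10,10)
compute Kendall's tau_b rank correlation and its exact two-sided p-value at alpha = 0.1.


Step 1: Enumerate the 21 unordered pairs (i,j) with i<j and classify each by sign(x_j-x_i) * sign(y_j-y_i).
  (1,2):dx=-5,dy=+4->D; (1,3):dx=-6,dy=+9->D; (1,4):dx=-3,dy=+2->D; (1,5):dx=+4,dy=-2->D
  (1,6):dx=-4,dy=+11->D; (1,7):dx=+3,dy=+6->C; (2,3):dx=-1,dy=+5->D; (2,4):dx=+2,dy=-2->D
  (2,5):dx=+9,dy=-6->D; (2,6):dx=+1,dy=+7->C; (2,7):dx=+8,dy=+2->C; (3,4):dx=+3,dy=-7->D
  (3,5):dx=+10,dy=-11->D; (3,6):dx=+2,dy=+2->C; (3,7):dx=+9,dy=-3->D; (4,5):dx=+7,dy=-4->D
  (4,6):dx=-1,dy=+9->D; (4,7):dx=+6,dy=+4->C; (5,6):dx=-8,dy=+13->D; (5,7):dx=-1,dy=+8->D
  (6,7):dx=+7,dy=-5->D
Step 2: C = 5, D = 16, total pairs = 21.
Step 3: tau = (C - D)/(n(n-1)/2) = (5 - 16)/21 = -0.523810.
Step 4: Exact two-sided p-value (enumerate n! = 5040 permutations of y under H0): p = 0.136111.
Step 5: alpha = 0.1. fail to reject H0.

tau_b = -0.5238 (C=5, D=16), p = 0.136111, fail to reject H0.


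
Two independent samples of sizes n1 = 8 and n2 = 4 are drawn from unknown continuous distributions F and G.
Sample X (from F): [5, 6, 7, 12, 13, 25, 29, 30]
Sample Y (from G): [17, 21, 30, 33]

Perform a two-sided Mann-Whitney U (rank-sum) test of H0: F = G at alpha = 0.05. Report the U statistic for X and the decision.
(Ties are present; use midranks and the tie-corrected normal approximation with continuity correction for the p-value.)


Step 1: Combine and sort all 12 observations; assign midranks.
sorted (value, group): (5,X), (6,X), (7,X), (12,X), (13,X), (17,Y), (21,Y), (25,X), (29,X), (30,X), (30,Y), (33,Y)
ranks: 5->1, 6->2, 7->3, 12->4, 13->5, 17->6, 21->7, 25->8, 29->9, 30->10.5, 30->10.5, 33->12
Step 2: Rank sum for X: R1 = 1 + 2 + 3 + 4 + 5 + 8 + 9 + 10.5 = 42.5.
Step 3: U_X = R1 - n1(n1+1)/2 = 42.5 - 8*9/2 = 42.5 - 36 = 6.5.
       U_Y = n1*n2 - U_X = 32 - 6.5 = 25.5.
Step 4: Ties are present, so use the tie-corrected normal approximation (with continuity correction) for the p-value.
Step 5: p-value = 0.125707; compare to alpha = 0.05. fail to reject H0.

U_X = 6.5, p = 0.125707, fail to reject H0 at alpha = 0.05.


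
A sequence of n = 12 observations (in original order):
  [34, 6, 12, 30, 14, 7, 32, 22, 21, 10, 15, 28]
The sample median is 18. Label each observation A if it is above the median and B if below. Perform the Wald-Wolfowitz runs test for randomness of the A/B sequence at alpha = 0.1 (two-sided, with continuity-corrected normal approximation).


Step 1: Compute median = 18; label A = above, B = below.
Labels in order: ABBABBAAABBA  (n_A = 6, n_B = 6)
Step 2: Count runs R = 7.
Step 3: Under H0 (random ordering), E[R] = 2*n_A*n_B/(n_A+n_B) + 1 = 2*6*6/12 + 1 = 7.0000.
        Var[R] = 2*n_A*n_B*(2*n_A*n_B - n_A - n_B) / ((n_A+n_B)^2 * (n_A+n_B-1)) = 4320/1584 = 2.7273.
        SD[R] = 1.6514.
Step 4: R = E[R], so z = 0 with no continuity correction.
Step 5: Two-sided p-value via normal approximation = 2*(1 - Phi(|z|)) = 1.000000.
Step 6: alpha = 0.1. fail to reject H0.

R = 7, z = 0.0000, p = 1.000000, fail to reject H0.


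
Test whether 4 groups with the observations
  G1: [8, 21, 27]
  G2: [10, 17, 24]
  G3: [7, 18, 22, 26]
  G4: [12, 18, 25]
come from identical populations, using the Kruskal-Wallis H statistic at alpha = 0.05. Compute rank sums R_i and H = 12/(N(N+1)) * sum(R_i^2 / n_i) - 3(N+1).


Step 1: Combine all N = 13 observations and assign midranks.
sorted (value, group, rank): (7,G3,1), (8,G1,2), (10,G2,3), (12,G4,4), (17,G2,5), (18,G3,6.5), (18,G4,6.5), (21,G1,8), (22,G3,9), (24,G2,10), (25,G4,11), (26,G3,12), (27,G1,13)
Step 2: Sum ranks within each group.
R_1 = 23 (n_1 = 3)
R_2 = 18 (n_2 = 3)
R_3 = 28.5 (n_3 = 4)
R_4 = 21.5 (n_4 = 3)
Step 3: H = 12/(N(N+1)) * sum(R_i^2/n_i) - 3(N+1)
     = 12/(13*14) * (23^2/3 + 18^2/3 + 28.5^2/4 + 21.5^2/3) - 3*14
     = 0.065934 * 641.479 - 42
     = 0.295330.
Step 4: Ties present; correction factor C = 1 - 6/(13^3 - 13) = 0.997253. Corrected H = 0.295330 / 0.997253 = 0.296143.
Step 5: Under H0, H ~ chi^2(3); p-value = 0.960752.
Step 6: alpha = 0.05. fail to reject H0.

H = 0.2961, df = 3, p = 0.960752, fail to reject H0.


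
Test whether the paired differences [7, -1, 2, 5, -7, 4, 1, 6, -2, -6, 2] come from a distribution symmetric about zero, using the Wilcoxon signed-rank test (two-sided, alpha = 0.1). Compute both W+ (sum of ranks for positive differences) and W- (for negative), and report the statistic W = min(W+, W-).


Step 1: Drop any zero differences (none here) and take |d_i|.
|d| = [7, 1, 2, 5, 7, 4, 1, 6, 2, 6, 2]
Step 2: Midrank |d_i| (ties get averaged ranks).
ranks: |7|->10.5, |1|->1.5, |2|->4, |5|->7, |7|->10.5, |4|->6, |1|->1.5, |6|->8.5, |2|->4, |6|->8.5, |2|->4
Step 3: Attach original signs; sum ranks with positive sign and with negative sign.
W+ = 10.5 + 4 + 7 + 6 + 1.5 + 8.5 + 4 = 41.5
W- = 1.5 + 10.5 + 4 + 8.5 = 24.5
(Check: W+ + W- = 66 should equal n(n+1)/2 = 66.)
Step 4: Test statistic W = min(W+, W-) = 24.5.
Step 5: Ties in |d|, so use the tie-corrected normal approximation.
        E[W] = n(n+1)/4 = 11*12/4 = 33.
        Tie groups: |d|=1 (t=2), |d|=2 (t=3), |d|=6 (t=2), |d|=7 (t=2); sum(t^3 - t) = 42.
        Var[W] = n(n+1)(2n+1)/24 - sum(t^3-t)/48 = 3036/24 - 42/48 = 125.625.
        z = (W - E[W]) / sqrt(Var[W]) = (24.5 - 33) / 11.2083 = -0.7584.
        Two-sided p = 2*Phi(z) = 0.448230.
Step 6: alpha = 0.1. fail to reject H0.

W+ = 41.5, W- = 24.5, W = min = 24.5, p = 0.448230, fail to reject H0.


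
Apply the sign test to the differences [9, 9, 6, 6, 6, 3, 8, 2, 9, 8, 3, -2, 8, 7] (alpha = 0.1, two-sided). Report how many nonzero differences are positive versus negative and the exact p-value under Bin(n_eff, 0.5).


Step 1: Discard zero differences. Original n = 14; n_eff = number of nonzero differences = 14.
Nonzero differences (with sign): +9, +9, +6, +6, +6, +3, +8, +2, +9, +8, +3, -2, +8, +7
Step 2: Count signs: positive = 13, negative = 1.
Step 3: Under H0: P(positive) = 0.5, so the number of positives S ~ Bin(14, 0.5).
Step 4: Two-sided exact p-value = sum of Bin(14,0.5) probabilities at or below the observed probability = 0.001831.
Step 5: alpha = 0.1. reject H0.

n_eff = 14, pos = 13, neg = 1, p = 0.001831, reject H0.


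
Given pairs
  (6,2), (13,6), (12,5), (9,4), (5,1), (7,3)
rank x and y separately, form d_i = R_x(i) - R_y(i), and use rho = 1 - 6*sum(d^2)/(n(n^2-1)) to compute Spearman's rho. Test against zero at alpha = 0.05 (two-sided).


Step 1: Rank x and y separately (midranks; no ties here).
rank(x): 6->2, 13->6, 12->5, 9->4, 5->1, 7->3
rank(y): 2->2, 6->6, 5->5, 4->4, 1->1, 3->3
Step 2: d_i = R_x(i) - R_y(i); compute d_i^2.
  (2-2)^2=0, (6-6)^2=0, (5-5)^2=0, (4-4)^2=0, (1-1)^2=0, (3-3)^2=0
sum(d^2) = 0.
Step 3: rho = 1 - 6*0 / (6*(6^2 - 1)) = 1 - 0/210 = 1.000000.
Step 5: Two-sided p-value from the t-distribution with 4 df = 0.000000.
Step 6: alpha = 0.05. reject H0.

rho = 1.0000, p = 0.000000, reject H0 at alpha = 0.05.


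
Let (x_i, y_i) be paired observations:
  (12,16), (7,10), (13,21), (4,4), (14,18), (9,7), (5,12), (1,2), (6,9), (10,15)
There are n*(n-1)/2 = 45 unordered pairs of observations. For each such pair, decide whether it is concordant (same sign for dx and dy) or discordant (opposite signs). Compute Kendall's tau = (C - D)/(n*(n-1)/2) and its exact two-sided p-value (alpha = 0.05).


Step 1: Enumerate the 45 unordered pairs (i,j) with i<j and classify each by sign(x_j-x_i) * sign(y_j-y_i).
  (1,2):dx=-5,dy=-6->C; (1,3):dx=+1,dy=+5->C; (1,4):dx=-8,dy=-12->C; (1,5):dx=+2,dy=+2->C
  (1,6):dx=-3,dy=-9->C; (1,7):dx=-7,dy=-4->C; (1,8):dx=-11,dy=-14->C; (1,9):dx=-6,dy=-7->C
  (1,10):dx=-2,dy=-1->C; (2,3):dx=+6,dy=+11->C; (2,4):dx=-3,dy=-6->C; (2,5):dx=+7,dy=+8->C
  (2,6):dx=+2,dy=-3->D; (2,7):dx=-2,dy=+2->D; (2,8):dx=-6,dy=-8->C; (2,9):dx=-1,dy=-1->C
  (2,10):dx=+3,dy=+5->C; (3,4):dx=-9,dy=-17->C; (3,5):dx=+1,dy=-3->D; (3,6):dx=-4,dy=-14->C
  (3,7):dx=-8,dy=-9->C; (3,8):dx=-12,dy=-19->C; (3,9):dx=-7,dy=-12->C; (3,10):dx=-3,dy=-6->C
  (4,5):dx=+10,dy=+14->C; (4,6):dx=+5,dy=+3->C; (4,7):dx=+1,dy=+8->C; (4,8):dx=-3,dy=-2->C
  (4,9):dx=+2,dy=+5->C; (4,10):dx=+6,dy=+11->C; (5,6):dx=-5,dy=-11->C; (5,7):dx=-9,dy=-6->C
  (5,8):dx=-13,dy=-16->C; (5,9):dx=-8,dy=-9->C; (5,10):dx=-4,dy=-3->C; (6,7):dx=-4,dy=+5->D
  (6,8):dx=-8,dy=-5->C; (6,9):dx=-3,dy=+2->D; (6,10):dx=+1,dy=+8->C; (7,8):dx=-4,dy=-10->C
  (7,9):dx=+1,dy=-3->D; (7,10):dx=+5,dy=+3->C; (8,9):dx=+5,dy=+7->C; (8,10):dx=+9,dy=+13->C
  (9,10):dx=+4,dy=+6->C
Step 2: C = 39, D = 6, total pairs = 45.
Step 3: tau = (C - D)/(n(n-1)/2) = (39 - 6)/45 = 0.733333.
Step 4: Exact two-sided p-value (enumerate n! = 3628800 permutations of y under H0): p = 0.002213.
Step 5: alpha = 0.05. reject H0.

tau_b = 0.7333 (C=39, D=6), p = 0.002213, reject H0.


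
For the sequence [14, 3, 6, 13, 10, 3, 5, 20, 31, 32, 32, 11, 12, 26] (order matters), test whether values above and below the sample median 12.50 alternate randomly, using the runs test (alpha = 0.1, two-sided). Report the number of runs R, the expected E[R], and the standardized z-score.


Step 1: Compute median = 12.50; label A = above, B = below.
Labels in order: ABBABBBAAAABBA  (n_A = 7, n_B = 7)
Step 2: Count runs R = 7.
Step 3: Under H0 (random ordering), E[R] = 2*n_A*n_B/(n_A+n_B) + 1 = 2*7*7/14 + 1 = 8.0000.
        Var[R] = 2*n_A*n_B*(2*n_A*n_B - n_A - n_B) / ((n_A+n_B)^2 * (n_A+n_B-1)) = 8232/2548 = 3.2308.
        SD[R] = 1.7974.
Step 4: Continuity-corrected z = (R + 0.5 - E[R]) / SD[R] = (7 + 0.5 - 8.0000) / 1.7974 = -0.2782.
Step 5: Two-sided p-value via normal approximation = 2*(1 - Phi(|z|)) = 0.780879.
Step 6: alpha = 0.1. fail to reject H0.

R = 7, z = -0.2782, p = 0.780879, fail to reject H0.


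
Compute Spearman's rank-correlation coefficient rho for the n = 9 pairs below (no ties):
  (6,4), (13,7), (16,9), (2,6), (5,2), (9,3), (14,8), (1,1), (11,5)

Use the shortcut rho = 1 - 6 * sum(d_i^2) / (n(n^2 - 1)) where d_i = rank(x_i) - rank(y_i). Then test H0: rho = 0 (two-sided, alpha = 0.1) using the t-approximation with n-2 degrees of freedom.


Step 1: Rank x and y separately (midranks; no ties here).
rank(x): 6->4, 13->7, 16->9, 2->2, 5->3, 9->5, 14->8, 1->1, 11->6
rank(y): 4->4, 7->7, 9->9, 6->6, 2->2, 3->3, 8->8, 1->1, 5->5
Step 2: d_i = R_x(i) - R_y(i); compute d_i^2.
  (4-4)^2=0, (7-7)^2=0, (9-9)^2=0, (2-6)^2=16, (3-2)^2=1, (5-3)^2=4, (8-8)^2=0, (1-1)^2=0, (6-5)^2=1
sum(d^2) = 22.
Step 3: rho = 1 - 6*22 / (9*(9^2 - 1)) = 1 - 132/720 = 0.816667.
Step 4: Under H0, t = rho * sqrt((n-2)/(1-rho^2)) = 3.7440 ~ t(7).
Step 5: Two-sided p-value from the t-distribution with 7 df = 0.007225.
Step 6: alpha = 0.1. reject H0.

rho = 0.8167, p = 0.007225, reject H0 at alpha = 0.1.


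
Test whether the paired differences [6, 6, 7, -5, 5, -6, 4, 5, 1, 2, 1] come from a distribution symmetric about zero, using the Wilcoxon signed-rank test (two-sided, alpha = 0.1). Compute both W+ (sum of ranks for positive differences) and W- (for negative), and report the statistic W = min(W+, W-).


Step 1: Drop any zero differences (none here) and take |d_i|.
|d| = [6, 6, 7, 5, 5, 6, 4, 5, 1, 2, 1]
Step 2: Midrank |d_i| (ties get averaged ranks).
ranks: |6|->9, |6|->9, |7|->11, |5|->6, |5|->6, |6|->9, |4|->4, |5|->6, |1|->1.5, |2|->3, |1|->1.5
Step 3: Attach original signs; sum ranks with positive sign and with negative sign.
W+ = 9 + 9 + 11 + 6 + 4 + 6 + 1.5 + 3 + 1.5 = 51
W- = 6 + 9 = 15
(Check: W+ + W- = 66 should equal n(n+1)/2 = 66.)
Step 4: Test statistic W = min(W+, W-) = 15.
Step 5: Ties in |d|, so use the tie-corrected normal approximation.
        E[W] = n(n+1)/4 = 11*12/4 = 33.
        Tie groups: |d|=1 (t=2), |d|=5 (t=3), |d|=6 (t=3); sum(t^3 - t) = 54.
        Var[W] = n(n+1)(2n+1)/24 - sum(t^3-t)/48 = 3036/24 - 54/48 = 125.375.
        z = (W - E[W]) / sqrt(Var[W]) = (15 - 33) / 11.1971 = -1.6076.
        Two-sided p = 2*Phi(z) = 0.107932.
Step 6: alpha = 0.1. fail to reject H0.

W+ = 51, W- = 15, W = min = 15, p = 0.107932, fail to reject H0.


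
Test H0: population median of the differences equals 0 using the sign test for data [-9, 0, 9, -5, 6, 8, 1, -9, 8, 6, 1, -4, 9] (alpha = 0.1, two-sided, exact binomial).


Step 1: Discard zero differences. Original n = 13; n_eff = number of nonzero differences = 12.
Nonzero differences (with sign): -9, +9, -5, +6, +8, +1, -9, +8, +6, +1, -4, +9
Step 2: Count signs: positive = 8, negative = 4.
Step 3: Under H0: P(positive) = 0.5, so the number of positives S ~ Bin(12, 0.5).
Step 4: Two-sided exact p-value = sum of Bin(12,0.5) probabilities at or below the observed probability = 0.387695.
Step 5: alpha = 0.1. fail to reject H0.

n_eff = 12, pos = 8, neg = 4, p = 0.387695, fail to reject H0.


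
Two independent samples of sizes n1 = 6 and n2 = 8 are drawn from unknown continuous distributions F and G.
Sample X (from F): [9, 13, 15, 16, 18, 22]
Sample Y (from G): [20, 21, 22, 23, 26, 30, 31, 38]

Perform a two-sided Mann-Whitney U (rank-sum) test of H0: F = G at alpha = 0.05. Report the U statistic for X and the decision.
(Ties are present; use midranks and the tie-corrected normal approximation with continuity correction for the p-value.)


Step 1: Combine and sort all 14 observations; assign midranks.
sorted (value, group): (9,X), (13,X), (15,X), (16,X), (18,X), (20,Y), (21,Y), (22,X), (22,Y), (23,Y), (26,Y), (30,Y), (31,Y), (38,Y)
ranks: 9->1, 13->2, 15->3, 16->4, 18->5, 20->6, 21->7, 22->8.5, 22->8.5, 23->10, 26->11, 30->12, 31->13, 38->14
Step 2: Rank sum for X: R1 = 1 + 2 + 3 + 4 + 5 + 8.5 = 23.5.
Step 3: U_X = R1 - n1(n1+1)/2 = 23.5 - 6*7/2 = 23.5 - 21 = 2.5.
       U_Y = n1*n2 - U_X = 48 - 2.5 = 45.5.
Step 4: Ties are present, so use the tie-corrected normal approximation (with continuity correction) for the p-value.
Step 5: p-value = 0.006646; compare to alpha = 0.05. reject H0.

U_X = 2.5, p = 0.006646, reject H0 at alpha = 0.05.


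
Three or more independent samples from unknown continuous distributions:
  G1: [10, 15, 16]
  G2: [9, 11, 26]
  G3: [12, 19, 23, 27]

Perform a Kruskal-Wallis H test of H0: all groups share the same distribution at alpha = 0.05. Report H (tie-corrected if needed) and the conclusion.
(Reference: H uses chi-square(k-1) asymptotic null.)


Step 1: Combine all N = 10 observations and assign midranks.
sorted (value, group, rank): (9,G2,1), (10,G1,2), (11,G2,3), (12,G3,4), (15,G1,5), (16,G1,6), (19,G3,7), (23,G3,8), (26,G2,9), (27,G3,10)
Step 2: Sum ranks within each group.
R_1 = 13 (n_1 = 3)
R_2 = 13 (n_2 = 3)
R_3 = 29 (n_3 = 4)
Step 3: H = 12/(N(N+1)) * sum(R_i^2/n_i) - 3(N+1)
     = 12/(10*11) * (13^2/3 + 13^2/3 + 29^2/4) - 3*11
     = 0.109091 * 322.917 - 33
     = 2.227273.
Step 4: No ties, so H is used without correction.
Step 5: Under H0, H ~ chi^2(2); p-value = 0.328363.
Step 6: alpha = 0.05. fail to reject H0.

H = 2.2273, df = 2, p = 0.328363, fail to reject H0.


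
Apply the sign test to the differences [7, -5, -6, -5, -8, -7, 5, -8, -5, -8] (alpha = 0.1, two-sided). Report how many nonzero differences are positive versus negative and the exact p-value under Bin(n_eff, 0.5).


Step 1: Discard zero differences. Original n = 10; n_eff = number of nonzero differences = 10.
Nonzero differences (with sign): +7, -5, -6, -5, -8, -7, +5, -8, -5, -8
Step 2: Count signs: positive = 2, negative = 8.
Step 3: Under H0: P(positive) = 0.5, so the number of positives S ~ Bin(10, 0.5).
Step 4: Two-sided exact p-value = sum of Bin(10,0.5) probabilities at or below the observed probability = 0.109375.
Step 5: alpha = 0.1. fail to reject H0.

n_eff = 10, pos = 2, neg = 8, p = 0.109375, fail to reject H0.


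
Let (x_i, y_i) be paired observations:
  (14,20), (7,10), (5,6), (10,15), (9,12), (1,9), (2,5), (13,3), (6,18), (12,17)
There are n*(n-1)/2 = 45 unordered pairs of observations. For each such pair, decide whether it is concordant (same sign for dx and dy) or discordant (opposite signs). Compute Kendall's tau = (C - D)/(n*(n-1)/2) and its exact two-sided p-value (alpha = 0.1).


Step 1: Enumerate the 45 unordered pairs (i,j) with i<j and classify each by sign(x_j-x_i) * sign(y_j-y_i).
  (1,2):dx=-7,dy=-10->C; (1,3):dx=-9,dy=-14->C; (1,4):dx=-4,dy=-5->C; (1,5):dx=-5,dy=-8->C
  (1,6):dx=-13,dy=-11->C; (1,7):dx=-12,dy=-15->C; (1,8):dx=-1,dy=-17->C; (1,9):dx=-8,dy=-2->C
  (1,10):dx=-2,dy=-3->C; (2,3):dx=-2,dy=-4->C; (2,4):dx=+3,dy=+5->C; (2,5):dx=+2,dy=+2->C
  (2,6):dx=-6,dy=-1->C; (2,7):dx=-5,dy=-5->C; (2,8):dx=+6,dy=-7->D; (2,9):dx=-1,dy=+8->D
  (2,10):dx=+5,dy=+7->C; (3,4):dx=+5,dy=+9->C; (3,5):dx=+4,dy=+6->C; (3,6):dx=-4,dy=+3->D
  (3,7):dx=-3,dy=-1->C; (3,8):dx=+8,dy=-3->D; (3,9):dx=+1,dy=+12->C; (3,10):dx=+7,dy=+11->C
  (4,5):dx=-1,dy=-3->C; (4,6):dx=-9,dy=-6->C; (4,7):dx=-8,dy=-10->C; (4,8):dx=+3,dy=-12->D
  (4,9):dx=-4,dy=+3->D; (4,10):dx=+2,dy=+2->C; (5,6):dx=-8,dy=-3->C; (5,7):dx=-7,dy=-7->C
  (5,8):dx=+4,dy=-9->D; (5,9):dx=-3,dy=+6->D; (5,10):dx=+3,dy=+5->C; (6,7):dx=+1,dy=-4->D
  (6,8):dx=+12,dy=-6->D; (6,9):dx=+5,dy=+9->C; (6,10):dx=+11,dy=+8->C; (7,8):dx=+11,dy=-2->D
  (7,9):dx=+4,dy=+13->C; (7,10):dx=+10,dy=+12->C; (8,9):dx=-7,dy=+15->D; (8,10):dx=-1,dy=+14->D
  (9,10):dx=+6,dy=-1->D
Step 2: C = 31, D = 14, total pairs = 45.
Step 3: tau = (C - D)/(n(n-1)/2) = (31 - 14)/45 = 0.377778.
Step 4: Exact two-sided p-value (enumerate n! = 3628800 permutations of y under H0): p = 0.155742.
Step 5: alpha = 0.1. fail to reject H0.

tau_b = 0.3778 (C=31, D=14), p = 0.155742, fail to reject H0.
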